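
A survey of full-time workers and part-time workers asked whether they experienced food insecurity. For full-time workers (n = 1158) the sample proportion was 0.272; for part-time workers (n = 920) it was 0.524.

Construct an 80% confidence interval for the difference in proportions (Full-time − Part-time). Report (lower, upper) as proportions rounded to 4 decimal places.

Each SE is √(p̂(1−p̂)/n): √(0.2720·0.7280/1158) = 0.01308 and √(0.5240·0.4760/920) = 0.01647.
SE(p̂₁ − p̂₂) = √(SE₁² + SE₂²) = √(0.0001710864 + 0.0002712609) = 0.02103, since the two samples are independent.
At 80% confidence z* = 1.282; margin = 1.282 × 0.02103 = 0.02696.
The difference is 0.2720 − 0.5240 = -0.2520, so the interval is -0.2520 ± 0.02696 = (-0.2790, -0.2250).

(-0.2790, -0.2250)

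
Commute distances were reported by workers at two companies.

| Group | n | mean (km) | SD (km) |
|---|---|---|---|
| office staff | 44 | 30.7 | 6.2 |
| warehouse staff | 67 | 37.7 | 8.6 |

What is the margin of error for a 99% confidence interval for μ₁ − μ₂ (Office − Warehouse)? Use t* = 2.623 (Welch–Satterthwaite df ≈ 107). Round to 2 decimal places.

Per-group SEs: s₁/√n₁ = 6.2/√44 = 0.9347, s₂/√n₂ = 8.6/√67 = 1.0507.
Unpooled SE of the difference: √(0.87366409 + 1.10397049) = 1.4063.
Margin of error = t* · SE = 2.623 × 1.4063 = 3.6887.

3.69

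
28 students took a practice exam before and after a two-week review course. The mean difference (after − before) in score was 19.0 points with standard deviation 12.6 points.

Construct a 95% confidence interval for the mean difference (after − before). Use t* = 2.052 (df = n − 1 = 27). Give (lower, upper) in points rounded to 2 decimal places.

(14.11, 23.89)

Paired design: SE = s_d/√n = 12.6/√28 = 2.3812.
t* = 2.052; margin of error = 2.052 × 2.3812 = 4.8862.
19.0 ± 4.8862 → (14.11, 23.89).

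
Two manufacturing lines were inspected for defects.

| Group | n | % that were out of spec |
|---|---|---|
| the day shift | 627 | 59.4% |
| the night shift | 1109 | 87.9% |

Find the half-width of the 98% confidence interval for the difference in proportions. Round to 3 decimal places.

SE₁ = √(p̂₁(1−p̂₁)/n₁) = √(0.5940·0.4060/627) = 0.01961; SE₂ = √(0.8790·0.1210/1109) = 0.00979.
Independent samples: SE of the difference = √(SE₁² + SE₂²) = √(0.0003845521 + 0.0000958441) = 0.02192.
z* for 98% confidence is 2.326, so the margin of error is 2.326 × 0.02192 = 0.05099.

0.051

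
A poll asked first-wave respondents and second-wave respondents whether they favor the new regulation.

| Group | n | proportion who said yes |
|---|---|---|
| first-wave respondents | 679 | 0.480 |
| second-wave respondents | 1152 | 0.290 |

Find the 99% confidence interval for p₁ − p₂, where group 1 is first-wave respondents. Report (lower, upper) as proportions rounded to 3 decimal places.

(0.130, 0.250)

SE₁ = √(p̂₁(1−p̂₁)/n₁) = √(0.4800·0.5200/679) = 0.01917; SE₂ = √(0.2900·0.7100/1152) = 0.01337.
Independent samples: SE of the difference = √(SE₁² + SE₂²) = √(0.0003674889 + 0.0001787569) = 0.02337.
z* for 99% confidence is 2.576, so the margin of error is 2.576 × 0.02337 = 0.06020.
Point estimate p̂₁ − p̂₂ = 0.4800 − 0.2900 = 0.1900.
0.1900 ± 0.06020 → (0.130, 0.250).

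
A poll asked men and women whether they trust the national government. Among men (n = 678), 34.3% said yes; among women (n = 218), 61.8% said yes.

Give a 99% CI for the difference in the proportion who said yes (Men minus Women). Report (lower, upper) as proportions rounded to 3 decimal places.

(-0.372, -0.178)

SE₁ = √(p̂₁(1−p̂₁)/n₁) = √(0.3430·0.6570/678) = 0.01823; SE₂ = √(0.6180·0.3820/218) = 0.03291.
Independent samples: SE of the difference = √(SE₁² + SE₂²) = √(0.0003323329 + 0.0010830681) = 0.03762.
z* for 99% confidence is 2.576, so the margin of error is 2.576 × 0.03762 = 0.09691.
Point estimate p̂₁ − p̂₂ = 0.3430 − 0.6180 = -0.2750.
-0.2750 ± 0.09691 → (-0.372, -0.178).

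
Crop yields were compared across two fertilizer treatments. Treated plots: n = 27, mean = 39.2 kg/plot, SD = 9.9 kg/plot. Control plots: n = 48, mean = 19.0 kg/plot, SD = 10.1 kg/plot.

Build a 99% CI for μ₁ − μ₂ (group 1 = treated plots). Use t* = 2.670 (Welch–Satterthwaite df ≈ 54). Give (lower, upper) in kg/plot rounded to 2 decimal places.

Per-group SEs: s₁/√n₁ = 9.9/√27 = 1.9053, s₂/√n₂ = 10.1/√48 = 1.4578.
Unpooled SE of the difference: √(3.63016809 + 2.12518084) = 2.3990.
Margin of error = t* · SE = 2.670 × 2.3990 = 6.4053.
x̄₁ − x̄₂ = 39.2 − 19.0 = 20.2000.
CI: 20.2000 ± 6.4053 = (13.79, 26.61).

(13.79, 26.61)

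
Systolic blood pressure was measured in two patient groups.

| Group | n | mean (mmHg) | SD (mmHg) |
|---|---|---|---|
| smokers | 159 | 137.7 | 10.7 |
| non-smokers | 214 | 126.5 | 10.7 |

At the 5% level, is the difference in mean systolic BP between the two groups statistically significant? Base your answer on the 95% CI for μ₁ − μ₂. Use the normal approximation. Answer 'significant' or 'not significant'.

SE₁ = s₁/√n₁ = 10.7/√159 = 0.8486; SE₂ = 10.7/√214 = 0.7314.
Independent samples, unequal variances: SE_diff = √(SE₁² + SE₂²) = √(0.72012196 + 0.53494596) = 1.1203.
z* = 1.960, so margin of error = 1.960 × 1.1203 = 2.1958.
Difference in means = 137.7 − 126.5 = 11.2000.
11.2000 ± 2.1958 → (9.0042, 13.3958).
The interval (9.0042, 13.3958) does not contain 0, so the difference is significant.

significant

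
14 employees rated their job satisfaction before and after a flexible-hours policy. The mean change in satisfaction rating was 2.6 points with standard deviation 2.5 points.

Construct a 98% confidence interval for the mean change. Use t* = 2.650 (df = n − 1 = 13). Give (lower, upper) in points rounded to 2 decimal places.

(0.83, 4.37)

Paired design: SE = s_d/√n = 2.5/√14 = 0.6682.
t* = 2.650; margin of error = 2.650 × 0.6682 = 1.7707.
2.6 ± 1.7707 → (0.83, 4.37).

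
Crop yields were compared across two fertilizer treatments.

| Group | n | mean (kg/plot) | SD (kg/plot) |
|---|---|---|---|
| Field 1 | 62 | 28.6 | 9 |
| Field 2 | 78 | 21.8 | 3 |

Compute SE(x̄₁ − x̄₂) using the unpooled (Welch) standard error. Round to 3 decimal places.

1.192

Per-group SEs: s₁/√n₁ = 9/√62 = 1.1430, s₂/√n₂ = 3/√78 = 0.3397.
Unpooled SE of the difference: √(1.306449 + 0.11539609) = 1.1924.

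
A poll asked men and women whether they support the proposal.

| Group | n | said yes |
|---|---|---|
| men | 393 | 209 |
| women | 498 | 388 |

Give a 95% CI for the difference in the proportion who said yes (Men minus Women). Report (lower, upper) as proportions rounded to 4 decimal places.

First, p̂₁ = 209/393 = 0.5318; p̂₂ = 388/498 = 0.7791.
The two standard errors are √(0.5318×0.4682/393) = 0.02517 and √(0.7791×0.2209/498) = 0.01859.
Because the samples are independent, SE_diff = √(0.02517² + 0.01859²) = 0.03129.
Using z* = 1.960 for 95%, ME = 1.960 × 0.03129 = 0.06133.
p̂₁ − p̂₂ = -0.2473; interval -0.2473 ± 0.06133 gives (-0.3086, -0.1860).

(-0.3086, -0.1860)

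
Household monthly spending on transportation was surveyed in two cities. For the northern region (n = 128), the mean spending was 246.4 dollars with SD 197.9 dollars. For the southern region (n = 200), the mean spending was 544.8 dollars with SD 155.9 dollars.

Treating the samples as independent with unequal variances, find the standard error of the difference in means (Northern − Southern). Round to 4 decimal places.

Per-group SEs: s₁/√n₁ = 197.9/√128 = 17.4921, s₂/√n₂ = 155.9/√200 = 11.0238.
Unpooled SE of the difference: √(305.97356241 + 121.52416644) = 20.6760.

20.6760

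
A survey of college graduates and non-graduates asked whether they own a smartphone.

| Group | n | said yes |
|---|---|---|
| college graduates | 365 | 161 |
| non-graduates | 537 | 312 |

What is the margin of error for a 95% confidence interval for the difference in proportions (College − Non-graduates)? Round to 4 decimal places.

0.0659

First, p̂₁ = 161/365 = 0.4411; p̂₂ = 312/537 = 0.5810.
The two standard errors are √(0.4411×0.5589/365) = 0.02599 and √(0.5810×0.4190/537) = 0.02129.
Because the samples are independent, SE_diff = √(0.02599² + 0.02129²) = 0.03360.
Using z* = 1.960 for 95%, ME = 1.960 × 0.03360 = 0.06586.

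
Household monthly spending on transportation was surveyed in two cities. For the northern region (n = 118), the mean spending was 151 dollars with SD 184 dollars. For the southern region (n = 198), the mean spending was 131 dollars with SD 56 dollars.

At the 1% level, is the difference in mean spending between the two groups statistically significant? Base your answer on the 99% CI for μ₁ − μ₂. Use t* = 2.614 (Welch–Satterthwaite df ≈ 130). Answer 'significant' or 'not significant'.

Per-group SEs: s₁/√n₁ = 184/√118 = 16.9386, s₂/√n₂ = 56/√198 = 3.9797.
Unpooled SE of the difference: √(286.91616996 + 15.83801209) = 17.3998.
Margin of error = t* · SE = 2.614 × 17.3998 = 45.4831.
x̄₁ − x̄₂ = 151 − 131 = 20.0000.
CI: 20.0000 ± 45.4831 = (-25.4831, 65.4831).
The interval (-25.4831, 65.4831) contains 0, so the difference is not significant.

not significant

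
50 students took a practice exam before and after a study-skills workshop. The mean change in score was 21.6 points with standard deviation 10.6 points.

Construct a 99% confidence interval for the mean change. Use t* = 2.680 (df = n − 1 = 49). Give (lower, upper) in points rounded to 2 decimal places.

(17.58, 25.62)

This is a matched-pairs design, so SE = s_d/√n = 10.6/√50 = 1.4991.
Margin = 2.680 × 1.4991 = 4.0176; the interval is 21.6 ± 4.0176 = (17.58, 25.62).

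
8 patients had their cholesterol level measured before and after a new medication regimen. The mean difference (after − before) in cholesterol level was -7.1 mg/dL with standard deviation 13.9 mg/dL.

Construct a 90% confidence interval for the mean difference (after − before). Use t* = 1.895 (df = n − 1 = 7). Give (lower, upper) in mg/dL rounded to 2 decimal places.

This is a matched-pairs design, so SE = s_d/√n = 13.9/√8 = 4.9144.
Margin = 1.895 × 4.9144 = 9.3128; the interval is -7.1 ± 9.3128 = (-16.41, 2.21).

(-16.41, 2.21)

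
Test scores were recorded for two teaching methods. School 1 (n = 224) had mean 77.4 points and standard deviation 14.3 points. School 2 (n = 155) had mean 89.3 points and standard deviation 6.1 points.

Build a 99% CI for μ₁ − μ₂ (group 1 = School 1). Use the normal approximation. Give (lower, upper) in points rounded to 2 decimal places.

Per-group SEs: s₁/√n₁ = 14.3/√224 = 0.9555, s₂/√n₂ = 6.1/√155 = 0.4900.
Unpooled SE of the difference: √(0.91298025 + 0.2401) = 1.0738.
Margin of error = z* · SE = 2.576 × 1.0738 = 2.7661.
x̄₁ − x̄₂ = 77.4 − 89.3 = -11.9000.
CI: -11.9000 ± 2.7661 = (-14.67, -9.13).

(-14.67, -9.13)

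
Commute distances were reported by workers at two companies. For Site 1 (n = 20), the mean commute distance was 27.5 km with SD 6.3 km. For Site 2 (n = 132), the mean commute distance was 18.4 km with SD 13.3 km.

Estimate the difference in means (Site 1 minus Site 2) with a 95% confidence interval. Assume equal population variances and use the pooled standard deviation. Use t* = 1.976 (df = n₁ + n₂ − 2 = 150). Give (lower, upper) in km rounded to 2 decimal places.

Pooled variance s_p² = [19·6.3² + 131·13.3²] / (20+132−2) = 159.5113, so s_p = 12.6298.
SE_diff = s_p·√(1/n₁ + 1/n₂) = 12.6298·√(1/20 + 1/132) = 3.0305.
t* = 1.976; margin = 1.976 × 3.0305 = 5.9883.
Difference = 27.5 − 18.4 = 9.1000.
9.1000 ± 5.9883 → (3.11, 15.09).

(3.11, 15.09)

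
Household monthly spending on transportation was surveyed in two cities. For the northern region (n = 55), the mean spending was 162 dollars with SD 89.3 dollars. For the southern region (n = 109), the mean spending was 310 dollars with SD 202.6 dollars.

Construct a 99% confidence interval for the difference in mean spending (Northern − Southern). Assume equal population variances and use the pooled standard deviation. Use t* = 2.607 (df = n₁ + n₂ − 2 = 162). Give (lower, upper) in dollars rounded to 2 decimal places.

s_p = √[((n₁−1)s₁² + (n₂−1)s₂²)/(n₁+n₂−2)] = √[(54·89.3² + 108·202.6²)/162] = 173.2705.
SE = 173.2705·√(1/55 + 1/109) = 28.6584.
With t* = 2.607, margin = 2.607 × 28.6584 = 74.7124.
x̄₁ − x̄₂ = 162 − 310 = -148.0000; interval -148.0000 ± 74.7124 = (-222.71, -73.29).

(-222.71, -73.29)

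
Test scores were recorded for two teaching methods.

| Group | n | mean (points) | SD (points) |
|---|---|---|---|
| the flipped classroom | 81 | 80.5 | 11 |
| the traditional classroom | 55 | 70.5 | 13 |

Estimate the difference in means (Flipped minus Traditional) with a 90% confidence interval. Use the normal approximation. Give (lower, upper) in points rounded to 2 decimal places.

(6.48, 13.52)

SE₁ = s₁/√n₁ = 11/√81 = 1.2222; SE₂ = 13/√55 = 1.7529.
Independent samples, unequal variances: SE_diff = √(SE₁² + SE₂²) = √(1.49377284 + 3.07265841) = 2.1369.
z* = 1.645, so margin of error = 1.645 × 2.1369 = 3.5152.
Difference in means = 80.5 − 70.5 = 10.0000.
10.0000 ± 3.5152 → (6.48, 13.52).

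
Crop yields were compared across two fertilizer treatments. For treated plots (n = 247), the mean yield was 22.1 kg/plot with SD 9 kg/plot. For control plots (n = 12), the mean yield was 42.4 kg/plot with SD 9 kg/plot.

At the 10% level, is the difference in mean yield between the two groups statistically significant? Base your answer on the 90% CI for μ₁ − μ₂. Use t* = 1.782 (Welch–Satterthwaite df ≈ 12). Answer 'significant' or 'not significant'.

significant

Standard errors of each mean: 9/√247 = 0.5727 and 9/√12 = 2.5981.
SE(x̄₁ − x̄₂) = √(0.5727² + 2.5981²) = 2.6605 for independent samples with unequal variances.
With t* = 1.782, the margin is 1.782 × 2.6605 = 4.7410.
x̄₁ − x̄₂ = 22.1 − 42.4 = -20.3000; the interval is -20.3000 ± 4.7410 = (-25.0410, -15.5590).
The interval (-25.0410, -15.5590) does not contain 0, so the difference is significant.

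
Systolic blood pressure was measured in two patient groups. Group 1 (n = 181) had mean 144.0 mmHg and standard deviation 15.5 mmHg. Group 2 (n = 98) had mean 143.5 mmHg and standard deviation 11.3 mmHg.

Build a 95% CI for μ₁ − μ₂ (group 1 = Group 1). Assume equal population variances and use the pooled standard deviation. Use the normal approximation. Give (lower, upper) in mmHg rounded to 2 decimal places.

(-2.98, 3.98)

Pooled variance s_p² = [180·15.5² + 97·11.3²] / (181+98−2) = 200.8337, so s_p = 14.1716.
SE_diff = s_p·√(1/n₁ + 1/n₂) = 14.1716·√(1/181 + 1/98) = 1.7773.
z* = 1.960; margin = 1.960 × 1.7773 = 3.4835.
Difference = 144.0 − 143.5 = 0.5000.
0.5000 ± 3.4835 → (-2.98, 3.98).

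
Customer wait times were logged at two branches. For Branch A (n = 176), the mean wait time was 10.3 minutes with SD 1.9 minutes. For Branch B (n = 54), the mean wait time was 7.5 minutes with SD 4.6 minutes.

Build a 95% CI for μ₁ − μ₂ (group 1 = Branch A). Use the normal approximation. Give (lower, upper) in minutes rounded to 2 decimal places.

(1.54, 4.06)

Standard errors of each mean: 1.9/√176 = 0.1432 and 4.6/√54 = 0.6260.
SE(x̄₁ − x̄₂) = √(0.1432² + 0.6260²) = 0.6422 for independent samples with unequal variances.
With z* = 1.960, the margin is 1.960 × 0.6422 = 1.2587.
x̄₁ − x̄₂ = 10.3 − 7.5 = 2.8000; the interval is 2.8000 ± 1.2587 = (1.54, 4.06).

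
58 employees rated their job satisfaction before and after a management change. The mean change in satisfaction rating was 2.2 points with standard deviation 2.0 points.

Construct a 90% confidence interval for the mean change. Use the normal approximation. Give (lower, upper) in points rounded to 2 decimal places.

This is a matched-pairs design, so SE = s_d/√n = 2.0/√58 = 0.2626.
Margin = 1.645 × 0.2626 = 0.4320; the interval is 2.2 ± 0.4320 = (1.77, 2.63).

(1.77, 2.63)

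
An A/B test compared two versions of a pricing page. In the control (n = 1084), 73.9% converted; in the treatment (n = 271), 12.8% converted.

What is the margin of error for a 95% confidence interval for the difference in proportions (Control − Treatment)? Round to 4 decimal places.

0.0476

The two standard errors are √(0.7390×0.2610/1084) = 0.01334 and √(0.1280×0.8720/271) = 0.02029.
Because the samples are independent, SE_diff = √(0.01334² + 0.02029²) = 0.02428.
Using z* = 1.960 for 95%, ME = 1.960 × 0.02428 = 0.04759.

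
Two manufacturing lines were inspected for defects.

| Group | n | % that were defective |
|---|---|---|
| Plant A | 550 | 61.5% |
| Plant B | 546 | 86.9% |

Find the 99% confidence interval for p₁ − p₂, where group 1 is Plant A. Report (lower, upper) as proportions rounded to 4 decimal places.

Each SE is √(p̂(1−p̂)/n): √(0.6150·0.3850/550) = 0.02075 and √(0.8690·0.1310/546) = 0.01444.
SE(p̂₁ − p̂₂) = √(SE₁² + SE₂²) = √(0.0004305625 + 0.0002085136) = 0.02528, since the two samples are independent.
At 99% confidence z* = 2.576; margin = 2.576 × 0.02528 = 0.06512.
The difference is 0.6150 − 0.8690 = -0.2540, so the interval is -0.2540 ± 0.06512 = (-0.3191, -0.1889).

(-0.3191, -0.1889)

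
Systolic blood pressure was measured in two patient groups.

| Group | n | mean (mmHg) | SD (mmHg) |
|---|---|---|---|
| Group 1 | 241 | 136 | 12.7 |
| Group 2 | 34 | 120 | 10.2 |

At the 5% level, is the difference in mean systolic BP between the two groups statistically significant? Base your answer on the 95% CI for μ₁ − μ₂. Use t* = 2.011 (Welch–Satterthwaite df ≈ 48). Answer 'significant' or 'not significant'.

SE₁ = s₁/√n₁ = 12.7/√241 = 0.8181; SE₂ = 10.2/√34 = 1.7493.
Independent samples, unequal variances: SE_diff = √(SE₁² + SE₂²) = √(0.66928761 + 3.06005049) = 1.9311.
t* = 2.011, so margin of error = 2.011 × 1.9311 = 3.8834.
Difference in means = 136 − 120 = 16.0000.
16.0000 ± 3.8834 → (12.1166, 19.8834).
The interval (12.1166, 19.8834) does not contain 0, so the difference is significant.

significant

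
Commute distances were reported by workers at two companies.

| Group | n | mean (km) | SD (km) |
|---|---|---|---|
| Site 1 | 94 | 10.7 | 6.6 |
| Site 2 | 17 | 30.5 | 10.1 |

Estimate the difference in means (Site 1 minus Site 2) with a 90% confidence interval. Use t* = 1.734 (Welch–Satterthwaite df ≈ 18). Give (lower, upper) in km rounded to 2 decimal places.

(-24.21, -15.39)

Per-group SEs: s₁/√n₁ = 6.6/√94 = 0.6807, s₂/√n₂ = 10.1/√17 = 2.4496.
Unpooled SE of the difference: √(0.46335249 + 6.00054016) = 2.5424.
Margin of error = t* · SE = 1.734 × 2.5424 = 4.4085.
x̄₁ − x̄₂ = 10.7 − 30.5 = -19.8000.
CI: -19.8000 ± 4.4085 = (-24.21, -15.39).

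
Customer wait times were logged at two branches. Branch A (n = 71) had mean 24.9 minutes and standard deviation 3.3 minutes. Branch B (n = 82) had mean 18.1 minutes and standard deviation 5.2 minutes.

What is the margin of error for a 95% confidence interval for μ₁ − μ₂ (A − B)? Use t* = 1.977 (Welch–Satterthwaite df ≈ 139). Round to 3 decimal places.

Standard errors of each mean: 3.3/√71 = 0.3916 and 5.2/√82 = 0.5742.
SE(x̄₁ − x̄₂) = √(0.3916² + 0.5742²) = 0.6950 for independent samples with unequal variances.
With t* = 1.977, the margin is 1.977 × 0.6950 = 1.3740.

1.374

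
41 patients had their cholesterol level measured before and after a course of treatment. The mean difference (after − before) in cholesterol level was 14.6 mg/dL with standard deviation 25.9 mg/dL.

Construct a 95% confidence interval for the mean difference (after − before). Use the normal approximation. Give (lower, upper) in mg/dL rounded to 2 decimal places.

(6.67, 22.53)

This is a matched-pairs design, so SE = s_d/√n = 25.9/√41 = 4.0449.
Margin = 1.960 × 4.0449 = 7.9280; the interval is 14.6 ± 7.9280 = (6.67, 22.53).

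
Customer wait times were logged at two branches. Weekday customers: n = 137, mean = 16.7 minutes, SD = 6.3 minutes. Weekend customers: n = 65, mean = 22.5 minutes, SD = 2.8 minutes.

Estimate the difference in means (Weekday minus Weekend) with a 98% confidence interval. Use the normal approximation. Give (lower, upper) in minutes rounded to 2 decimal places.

Standard errors of each mean: 6.3/√137 = 0.5382 and 2.8/√65 = 0.3473.
SE(x̄₁ − x̄₂) = √(0.5382² + 0.3473²) = 0.6405 for independent samples with unequal variances.
With z* = 2.326, the margin is 2.326 × 0.6405 = 1.4898.
x̄₁ − x̄₂ = 16.7 − 22.5 = -5.8000; the interval is -5.8000 ± 1.4898 = (-7.29, -4.31).

(-7.29, -4.31)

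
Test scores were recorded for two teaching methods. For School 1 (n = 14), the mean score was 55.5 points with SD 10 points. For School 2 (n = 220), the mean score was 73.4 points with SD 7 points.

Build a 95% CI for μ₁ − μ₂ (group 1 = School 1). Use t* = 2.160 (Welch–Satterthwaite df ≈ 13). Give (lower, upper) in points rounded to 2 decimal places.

(-23.76, -12.04)

Standard errors of each mean: 10/√14 = 2.6726 and 7/√220 = 0.4719.
SE(x̄₁ − x̄₂) = √(2.6726² + 0.4719²) = 2.7139 for independent samples with unequal variances.
With t* = 2.160, the margin is 2.160 × 2.7139 = 5.8620.
x̄₁ − x̄₂ = 55.5 − 73.4 = -17.9000; the interval is -17.9000 ± 5.8620 = (-23.76, -12.04).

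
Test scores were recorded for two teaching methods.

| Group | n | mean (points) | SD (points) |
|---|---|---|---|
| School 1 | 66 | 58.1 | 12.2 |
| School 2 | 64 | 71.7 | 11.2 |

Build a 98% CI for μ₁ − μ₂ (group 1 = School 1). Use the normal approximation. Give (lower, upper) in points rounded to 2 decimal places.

SE₁ = s₁/√n₁ = 12.2/√66 = 1.5017; SE₂ = 11.2/√64 = 1.4000.
Independent samples, unequal variances: SE_diff = √(SE₁² + SE₂²) = √(2.25510289 + 1.96) = 2.0531.
z* = 2.326, so margin of error = 2.326 × 2.0531 = 4.7755.
Difference in means = 58.1 − 71.7 = -13.6000.
-13.6000 ± 4.7755 → (-18.38, -8.82).

(-18.38, -8.82)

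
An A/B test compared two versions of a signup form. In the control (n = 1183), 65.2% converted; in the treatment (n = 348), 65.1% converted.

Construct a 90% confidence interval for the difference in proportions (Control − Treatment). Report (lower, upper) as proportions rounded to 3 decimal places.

The two standard errors are √(0.6520×0.3480/1183) = 0.01385 and √(0.6510×0.3490/348) = 0.02555.
Because the samples are independent, SE_diff = √(0.01385² + 0.02555²) = 0.02906.
Using z* = 1.645 for 90%, ME = 1.645 × 0.02906 = 0.04780.
p̂₁ − p̂₂ = 0.0010; interval 0.0010 ± 0.04780 gives (-0.047, 0.049).

(-0.047, 0.049)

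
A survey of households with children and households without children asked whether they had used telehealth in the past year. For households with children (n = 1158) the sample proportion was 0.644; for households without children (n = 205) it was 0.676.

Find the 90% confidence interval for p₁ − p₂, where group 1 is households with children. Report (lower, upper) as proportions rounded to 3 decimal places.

The two standard errors are √(0.6440×0.3560/1158) = 0.01407 and √(0.6760×0.3240/205) = 0.03269.
Because the samples are independent, SE_diff = √(0.01407² + 0.03269²) = 0.03559.
Using z* = 1.645 for 90%, ME = 1.645 × 0.03559 = 0.05855.
p̂₁ − p̂₂ = -0.0320; interval -0.0320 ± 0.05855 gives (-0.091, 0.027).

(-0.091, 0.027)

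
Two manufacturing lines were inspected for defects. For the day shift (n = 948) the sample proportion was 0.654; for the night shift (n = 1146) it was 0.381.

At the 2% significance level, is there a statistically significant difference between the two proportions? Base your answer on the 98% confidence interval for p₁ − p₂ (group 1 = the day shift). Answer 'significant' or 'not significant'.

SE₁ = √(p̂₁(1−p̂₁)/n₁) = √(0.6540·0.3460/948) = 0.01545; SE₂ = √(0.3810·0.6190/1146) = 0.01435.
Independent samples: SE of the difference = √(SE₁² + SE₂²) = √(0.0002387025 + 0.0002059225) = 0.02109.
z* for 98% confidence is 2.326, so the margin of error is 2.326 × 0.02109 = 0.04906.
Point estimate p̂₁ − p̂₂ = 0.6540 − 0.3810 = 0.2730.
0.2730 ± 0.04906 → (0.22394, 0.32206).
The interval (0.22394, 0.32206) does not contain 0, so the difference is significant.

significant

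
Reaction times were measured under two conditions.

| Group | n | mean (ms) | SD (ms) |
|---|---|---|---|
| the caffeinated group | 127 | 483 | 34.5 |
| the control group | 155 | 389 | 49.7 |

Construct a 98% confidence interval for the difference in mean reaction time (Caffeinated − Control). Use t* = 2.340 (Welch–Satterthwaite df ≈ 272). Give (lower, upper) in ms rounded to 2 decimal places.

(82.23, 105.77)

Per-group SEs: s₁/√n₁ = 34.5/√127 = 3.0614, s₂/√n₂ = 49.7/√155 = 3.9920.
Unpooled SE of the difference: √(9.37216996 + 15.936064) = 5.0307.
Margin of error = t* · SE = 2.340 × 5.0307 = 11.7718.
x̄₁ − x̄₂ = 483 − 389 = 94.0000.
CI: 94.0000 ± 11.7718 = (82.23, 105.77).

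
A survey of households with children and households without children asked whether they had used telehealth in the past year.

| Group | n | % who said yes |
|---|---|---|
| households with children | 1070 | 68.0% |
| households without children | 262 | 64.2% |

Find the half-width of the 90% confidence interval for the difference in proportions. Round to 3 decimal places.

The two standard errors are √(0.6800×0.3200/1070) = 0.01426 and √(0.6420×0.3580/262) = 0.02962.
Because the samples are independent, SE_diff = √(0.01426² + 0.02962²) = 0.03287.
Using z* = 1.645 for 90%, ME = 1.645 × 0.03287 = 0.05407.

0.054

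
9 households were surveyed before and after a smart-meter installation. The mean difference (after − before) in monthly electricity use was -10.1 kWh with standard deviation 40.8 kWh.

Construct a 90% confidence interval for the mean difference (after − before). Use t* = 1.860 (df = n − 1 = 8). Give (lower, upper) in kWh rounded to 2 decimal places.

This is a matched-pairs design, so SE = s_d/√n = 40.8/√9 = 13.6000.
Margin = 1.860 × 13.6000 = 25.2960; the interval is -10.1 ± 25.2960 = (-35.40, 15.20).

(-35.40, 15.20)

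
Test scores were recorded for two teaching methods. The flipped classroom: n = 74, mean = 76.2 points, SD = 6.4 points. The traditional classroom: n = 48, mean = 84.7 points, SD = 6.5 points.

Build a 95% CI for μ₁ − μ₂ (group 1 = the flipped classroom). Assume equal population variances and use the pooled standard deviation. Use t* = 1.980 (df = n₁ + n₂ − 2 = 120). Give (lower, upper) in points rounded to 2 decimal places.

s_p = √[((n₁−1)s₁² + (n₂−1)s₂²)/(n₁+n₂−2)] = √[(73·6.4² + 47·6.5²)/120] = 6.4394.
SE = 6.4394·√(1/74 + 1/48) = 1.1934.
With t* = 1.980, margin = 1.980 × 1.1934 = 2.3629.
x̄₁ − x̄₂ = 76.2 − 84.7 = -8.5000; interval -8.5000 ± 2.3629 = (-10.86, -6.14).

(-10.86, -6.14)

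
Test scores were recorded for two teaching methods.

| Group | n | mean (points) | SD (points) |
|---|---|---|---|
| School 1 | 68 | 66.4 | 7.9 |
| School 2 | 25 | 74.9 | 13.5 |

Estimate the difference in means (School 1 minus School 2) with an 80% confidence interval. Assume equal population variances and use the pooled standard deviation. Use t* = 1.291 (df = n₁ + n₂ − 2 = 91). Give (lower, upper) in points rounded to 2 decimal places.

(-11.43, -5.57)

Pooled variance s_p² = [67·7.9² + 24·13.5²] / (68+25−2) = 94.0162, so s_p = 9.6962.
SE_diff = s_p·√(1/n₁ + 1/n₂) = 9.6962·√(1/68 + 1/25) = 2.2679.
t* = 1.291; margin = 1.291 × 2.2679 = 2.9279.
Difference = 66.4 − 74.9 = -8.5000.
-8.5000 ± 2.9279 → (-11.43, -5.57).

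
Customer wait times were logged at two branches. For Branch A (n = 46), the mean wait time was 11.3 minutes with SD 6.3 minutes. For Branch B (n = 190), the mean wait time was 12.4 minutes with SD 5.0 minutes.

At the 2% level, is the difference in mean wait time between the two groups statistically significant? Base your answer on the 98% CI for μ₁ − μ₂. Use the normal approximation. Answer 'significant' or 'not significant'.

Standard errors of each mean: 6.3/√46 = 0.9289 and 5.0/√190 = 0.3627.
SE(x̄₁ − x̄₂) = √(0.9289² + 0.3627²) = 0.9972 for independent samples with unequal variances.
With z* = 2.326, the margin is 2.326 × 0.9972 = 2.3195.
x̄₁ − x̄₂ = 11.3 − 12.4 = -1.1000; the interval is -1.1000 ± 2.3195 = (-3.4195, 1.2195).
The interval (-3.4195, 1.2195) contains 0, so the difference is not significant.

not significant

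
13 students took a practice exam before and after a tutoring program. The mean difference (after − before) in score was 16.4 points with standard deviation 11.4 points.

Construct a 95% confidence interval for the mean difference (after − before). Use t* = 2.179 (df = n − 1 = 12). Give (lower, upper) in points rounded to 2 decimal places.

(9.51, 23.29)

This is a matched-pairs design, so SE = s_d/√n = 11.4/√13 = 3.1618.
Margin = 2.179 × 3.1618 = 6.8896; the interval is 16.4 ± 6.8896 = (9.51, 23.29).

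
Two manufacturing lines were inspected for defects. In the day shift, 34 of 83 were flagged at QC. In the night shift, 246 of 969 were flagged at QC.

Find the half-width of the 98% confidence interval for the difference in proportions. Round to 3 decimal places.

0.130

Sample proportions: 34/83 = 0.4096, 246/969 = 0.2539.
Each SE is √(p̂(1−p̂)/n): √(0.4096·0.5904/83) = 0.05398 and √(0.2539·0.7461/969) = 0.01398.
SE(p̂₁ − p̂₂) = √(SE₁² + SE₂²) = √(0.0029138404 + 0.0001954404) = 0.05576, since the two samples are independent.
At 98% confidence z* = 2.326; margin = 2.326 × 0.05576 = 0.12970.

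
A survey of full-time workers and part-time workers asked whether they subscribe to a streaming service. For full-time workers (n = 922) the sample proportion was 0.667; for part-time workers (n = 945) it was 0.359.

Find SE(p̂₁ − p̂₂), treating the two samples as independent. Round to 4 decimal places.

0.0220

The two standard errors are √(0.6670×0.3330/922) = 0.01552 and √(0.3590×0.6410/945) = 0.01560.
Because the samples are independent, SE_diff = √(0.01552² + 0.01560²) = 0.02201.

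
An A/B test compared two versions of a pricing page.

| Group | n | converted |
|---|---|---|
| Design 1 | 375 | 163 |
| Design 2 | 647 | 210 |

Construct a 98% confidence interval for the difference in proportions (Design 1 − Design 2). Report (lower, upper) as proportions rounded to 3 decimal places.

Sample proportions: 163/375 = 0.4347, 210/647 = 0.3246.
Each SE is √(p̂(1−p̂)/n): √(0.4347·0.5653/375) = 0.02560 and √(0.3246·0.6754/647) = 0.01841.
SE(p̂₁ − p̂₂) = √(SE₁² + SE₂²) = √(0.00065536 + 0.0003389281) = 0.03153, since the two samples are independent.
At 98% confidence z* = 2.326; margin = 2.326 × 0.03153 = 0.07334.
The difference is 0.4347 − 0.3246 = 0.1101, so the interval is 0.1101 ± 0.07334 = (0.037, 0.183).

(0.037, 0.183)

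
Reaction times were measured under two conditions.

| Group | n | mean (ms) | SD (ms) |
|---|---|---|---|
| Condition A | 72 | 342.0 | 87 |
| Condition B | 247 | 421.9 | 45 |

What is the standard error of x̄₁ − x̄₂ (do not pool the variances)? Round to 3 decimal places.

10.645

SE₁ = s₁/√n₁ = 87/√72 = 10.2530; SE₂ = 45/√247 = 2.8633.
Independent samples, unequal variances: SE_diff = √(SE₁² + SE₂²) = √(105.124009 + 8.19848689) = 10.6453.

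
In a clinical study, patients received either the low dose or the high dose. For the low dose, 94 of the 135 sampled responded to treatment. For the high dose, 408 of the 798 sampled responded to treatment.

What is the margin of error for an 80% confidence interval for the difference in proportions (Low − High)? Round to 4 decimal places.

0.0556

First, p̂₁ = 94/135 = 0.6963; p̂₂ = 408/798 = 0.5113.
The two standard errors are √(0.6963×0.3037/135) = 0.03958 and √(0.5113×0.4887/798) = 0.01770.
Because the samples are independent, SE_diff = √(0.03958² + 0.01770²) = 0.04336.
Using z* = 1.282 for 80%, ME = 1.282 × 0.04336 = 0.05559.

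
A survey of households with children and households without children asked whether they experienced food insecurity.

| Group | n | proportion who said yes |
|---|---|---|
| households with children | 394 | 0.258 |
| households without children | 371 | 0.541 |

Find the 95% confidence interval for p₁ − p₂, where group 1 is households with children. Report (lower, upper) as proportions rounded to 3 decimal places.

The two standard errors are √(0.2580×0.7420/394) = 0.02204 and √(0.5410×0.4590/371) = 0.02587.
Because the samples are independent, SE_diff = √(0.02204² + 0.02587²) = 0.03399.
Using z* = 1.960 for 95%, ME = 1.960 × 0.03399 = 0.06662.
p̂₁ − p̂₂ = -0.2830; interval -0.2830 ± 0.06662 gives (-0.350, -0.216).

(-0.350, -0.216)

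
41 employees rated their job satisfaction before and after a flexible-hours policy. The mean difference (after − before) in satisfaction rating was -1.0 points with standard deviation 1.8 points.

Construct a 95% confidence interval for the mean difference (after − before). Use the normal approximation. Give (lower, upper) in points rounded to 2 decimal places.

(-1.55, -0.45)

This is a matched-pairs design, so SE = s_d/√n = 1.8/√41 = 0.2811.
Margin = 1.960 × 0.2811 = 0.5510; the interval is -1.0 ± 0.5510 = (-1.55, -0.45).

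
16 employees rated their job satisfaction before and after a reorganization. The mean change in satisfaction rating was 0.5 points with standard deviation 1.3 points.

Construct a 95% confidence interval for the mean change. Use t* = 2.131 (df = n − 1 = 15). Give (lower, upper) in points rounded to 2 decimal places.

This is a matched-pairs design, so SE = s_d/√n = 1.3/√16 = 0.3250.
Margin = 2.131 × 0.3250 = 0.6926; the interval is 0.5 ± 0.6926 = (-0.19, 1.19).

(-0.19, 1.19)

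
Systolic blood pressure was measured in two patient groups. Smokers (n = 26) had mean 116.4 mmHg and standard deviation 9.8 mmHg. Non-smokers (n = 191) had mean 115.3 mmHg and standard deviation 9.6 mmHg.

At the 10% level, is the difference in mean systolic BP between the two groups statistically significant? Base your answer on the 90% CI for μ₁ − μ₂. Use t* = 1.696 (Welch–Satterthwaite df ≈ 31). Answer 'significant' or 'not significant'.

not significant

Per-group SEs: s₁/√n₁ = 9.8/√26 = 1.9219, s₂/√n₂ = 9.6/√191 = 0.6946.
Unpooled SE of the difference: √(3.69369961 + 0.48246916) = 2.0436.
Margin of error = t* · SE = 1.696 × 2.0436 = 3.4659.
x̄₁ − x̄₂ = 116.4 − 115.3 = 1.1000.
CI: 1.1000 ± 3.4659 = (-2.3659, 4.5659).
The interval (-2.3659, 4.5659) contains 0, so the difference is not significant.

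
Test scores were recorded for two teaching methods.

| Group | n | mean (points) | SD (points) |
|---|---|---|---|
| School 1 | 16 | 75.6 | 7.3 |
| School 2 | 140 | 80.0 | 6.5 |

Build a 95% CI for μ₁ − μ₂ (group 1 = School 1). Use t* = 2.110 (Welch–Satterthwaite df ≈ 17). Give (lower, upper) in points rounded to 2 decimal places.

Standard errors of each mean: 7.3/√16 = 1.8250 and 6.5/√140 = 0.5494.
SE(x̄₁ − x̄₂) = √(1.8250² + 0.5494²) = 1.9059 for independent samples with unequal variances.
With t* = 2.110, the margin is 2.110 × 1.9059 = 4.0214.
x̄₁ − x̄₂ = 75.6 − 80.0 = -4.4000; the interval is -4.4000 ± 4.0214 = (-8.42, -0.38).

(-8.42, -0.38)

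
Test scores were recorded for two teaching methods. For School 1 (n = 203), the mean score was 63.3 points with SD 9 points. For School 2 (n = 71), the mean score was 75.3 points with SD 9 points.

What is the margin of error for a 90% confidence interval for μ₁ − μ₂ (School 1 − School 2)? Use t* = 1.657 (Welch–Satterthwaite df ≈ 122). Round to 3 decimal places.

SE₁ = s₁/√n₁ = 9/√203 = 0.6317; SE₂ = 9/√71 = 1.0681.
Independent samples, unequal variances: SE_diff = √(SE₁² + SE₂²) = √(0.39904489 + 1.14083761) = 1.2409.
t* = 1.657, so margin of error = 1.657 × 1.2409 = 2.0562.

2.056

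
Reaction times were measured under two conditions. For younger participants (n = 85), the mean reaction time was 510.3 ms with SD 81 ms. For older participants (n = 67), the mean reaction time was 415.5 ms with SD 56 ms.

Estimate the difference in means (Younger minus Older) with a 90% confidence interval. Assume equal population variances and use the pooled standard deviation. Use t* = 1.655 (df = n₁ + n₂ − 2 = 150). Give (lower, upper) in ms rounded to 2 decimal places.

(75.58, 114.02)

s_p = √[((n₁−1)s₁² + (n₂−1)s₂²)/(n₁+n₂−2)] = √[(84·81² + 66·56²)/150] = 71.0915.
SE = 71.0915·√(1/85 + 1/67) = 11.6143.
With t* = 1.655, margin = 1.655 × 11.6143 = 19.2217.
x̄₁ − x̄₂ = 510.3 − 415.5 = 94.8000; interval 94.8000 ± 19.2217 = (75.58, 114.02).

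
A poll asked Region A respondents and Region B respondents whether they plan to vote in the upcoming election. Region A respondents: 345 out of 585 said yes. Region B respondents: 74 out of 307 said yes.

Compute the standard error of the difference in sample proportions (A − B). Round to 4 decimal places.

0.0318

Sample proportions: 345/585 = 0.5897, 74/307 = 0.2410.
Each SE is √(p̂(1−p̂)/n): √(0.5897·0.4103/585) = 0.02034 and √(0.2410·0.7590/307) = 0.02441.
SE(p̂₁ − p̂₂) = √(SE₁² + SE₂²) = √(0.0004137156 + 0.0005958481) = 0.03177, since the two samples are independent.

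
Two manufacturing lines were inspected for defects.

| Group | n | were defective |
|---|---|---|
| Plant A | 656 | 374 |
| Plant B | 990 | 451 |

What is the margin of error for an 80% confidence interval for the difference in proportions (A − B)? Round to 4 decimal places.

0.0320

p̂₁ = 374/656 = 0.5701 and p̂₂ = 451/990 = 0.4556.
SE₁ = √(p̂₁(1−p̂₁)/n₁) = √(0.5701·0.4299/656) = 0.01933; SE₂ = √(0.4556·0.5444/990) = 0.01583.
Independent samples: SE of the difference = √(SE₁² + SE₂²) = √(0.0003736489 + 0.0002505889) = 0.02498.
z* for 80% confidence is 1.282, so the margin of error is 1.282 × 0.02498 = 0.03202.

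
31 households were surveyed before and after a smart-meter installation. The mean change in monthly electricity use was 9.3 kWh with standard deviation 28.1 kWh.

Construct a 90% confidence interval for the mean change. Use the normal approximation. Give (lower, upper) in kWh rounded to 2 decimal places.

This is a matched-pairs design, so SE = s_d/√n = 28.1/√31 = 5.0469.
Margin = 1.645 × 5.0469 = 8.3022; the interval is 9.3 ± 8.3022 = (1.00, 17.60).

(1.00, 17.60)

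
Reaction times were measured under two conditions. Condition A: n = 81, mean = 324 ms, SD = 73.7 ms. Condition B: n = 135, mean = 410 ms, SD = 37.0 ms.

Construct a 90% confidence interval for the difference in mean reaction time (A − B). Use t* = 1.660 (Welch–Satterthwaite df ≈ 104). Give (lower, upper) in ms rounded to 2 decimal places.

Standard errors of each mean: 73.7/√81 = 8.1889 and 37.0/√135 = 3.1845.
SE(x̄₁ − x̄₂) = √(8.1889² + 3.1845²) = 8.7863 for independent samples with unequal variances.
With t* = 1.660, the margin is 1.660 × 8.7863 = 14.5853.
x̄₁ − x̄₂ = 324 − 410 = -86.0000; the interval is -86.0000 ± 14.5853 = (-100.59, -71.41).

(-100.59, -71.41)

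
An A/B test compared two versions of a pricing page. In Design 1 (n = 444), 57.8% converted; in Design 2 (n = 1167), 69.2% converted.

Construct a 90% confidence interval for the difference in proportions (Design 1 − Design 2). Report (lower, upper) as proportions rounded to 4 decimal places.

(-0.1585, -0.0695)

SE₁ = √(p̂₁(1−p̂₁)/n₁) = √(0.5780·0.4220/444) = 0.02344; SE₂ = √(0.6920·0.3080/1167) = 0.01351.
Independent samples: SE of the difference = √(SE₁² + SE₂²) = √(0.0005494336 + 0.0001825201) = 0.02705.
z* for 90% confidence is 1.645, so the margin of error is 1.645 × 0.02705 = 0.04450.
Point estimate p̂₁ − p̂₂ = 0.5780 − 0.6920 = -0.1140.
-0.1140 ± 0.04450 → (-0.1585, -0.0695).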